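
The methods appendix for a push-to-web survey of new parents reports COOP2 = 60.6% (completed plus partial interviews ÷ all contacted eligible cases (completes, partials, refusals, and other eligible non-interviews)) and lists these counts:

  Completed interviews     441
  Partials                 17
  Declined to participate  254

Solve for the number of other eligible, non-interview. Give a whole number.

44

Top: 441 + 17 = 458
COOP2 = 458 / D = 0.606
D = 458 / 0.606 = 755.8
Other denominator terms total 712
other eligible, non-interview = 755.8 − 712 ≈ 44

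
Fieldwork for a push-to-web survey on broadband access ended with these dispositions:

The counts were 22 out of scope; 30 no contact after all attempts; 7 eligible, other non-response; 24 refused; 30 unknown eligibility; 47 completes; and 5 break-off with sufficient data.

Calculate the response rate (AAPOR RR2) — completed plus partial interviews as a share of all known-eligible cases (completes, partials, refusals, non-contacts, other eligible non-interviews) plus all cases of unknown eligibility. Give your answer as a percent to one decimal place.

36.4%

Numerator: 47 + 5 = 52
Denominator: 47 + 5 + 24 + 30 + 7 + 30 = 143
RR2 = 52 / 143 = 0.3636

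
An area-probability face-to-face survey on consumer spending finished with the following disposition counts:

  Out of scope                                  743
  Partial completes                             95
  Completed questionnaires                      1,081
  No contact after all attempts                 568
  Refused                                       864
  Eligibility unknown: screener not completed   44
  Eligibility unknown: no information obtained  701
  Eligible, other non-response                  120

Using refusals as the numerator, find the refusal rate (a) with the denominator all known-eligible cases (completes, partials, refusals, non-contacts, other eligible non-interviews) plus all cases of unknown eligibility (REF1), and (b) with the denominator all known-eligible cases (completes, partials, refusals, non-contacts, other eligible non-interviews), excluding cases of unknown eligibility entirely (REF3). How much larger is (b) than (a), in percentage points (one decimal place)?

6.8

Undetermined eligibility = 44 + 701 = 745
Num → 864
Denom → 1081 + 95 + 864 + 568 + 120 + 745 = 3473
REF1 = 864 / 3473 = 0.2488
Denom → 1081 + 95 + 864 + 568 + 120 = 2728
REF3 = 864 / 2728 = 0.3167
Difference = 31.67 − 24.88 = 6.79 percentage points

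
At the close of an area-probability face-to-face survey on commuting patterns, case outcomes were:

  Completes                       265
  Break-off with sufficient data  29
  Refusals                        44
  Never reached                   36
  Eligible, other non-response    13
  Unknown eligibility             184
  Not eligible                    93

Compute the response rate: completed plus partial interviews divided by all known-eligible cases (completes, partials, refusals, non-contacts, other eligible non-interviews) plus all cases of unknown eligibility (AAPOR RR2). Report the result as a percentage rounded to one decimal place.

51.5%

Numerator: 265 + 29 = 294
Denominator: 265 + 29 + 44 + 36 + 13 + 184 = 571
RR2 = 294 / 571 = 0.5149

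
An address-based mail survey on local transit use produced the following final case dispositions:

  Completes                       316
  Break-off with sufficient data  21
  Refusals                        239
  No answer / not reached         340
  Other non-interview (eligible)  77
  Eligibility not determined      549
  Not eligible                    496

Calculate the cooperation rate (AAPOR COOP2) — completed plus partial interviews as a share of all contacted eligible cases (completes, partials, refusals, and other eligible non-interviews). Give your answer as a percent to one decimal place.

51.6%

Top: 316 + 21 = 337
Denom: 316 + 21 + 239 + 77 = 653
COOP2 = 337 / 653 = 0.5161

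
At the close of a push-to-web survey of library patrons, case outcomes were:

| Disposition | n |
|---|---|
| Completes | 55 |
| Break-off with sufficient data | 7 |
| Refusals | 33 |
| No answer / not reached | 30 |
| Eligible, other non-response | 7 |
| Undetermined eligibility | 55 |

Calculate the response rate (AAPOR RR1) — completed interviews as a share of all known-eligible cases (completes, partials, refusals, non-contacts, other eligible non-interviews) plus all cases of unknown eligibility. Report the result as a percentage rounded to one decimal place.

Top: 55
Denom: 55 + 7 + 33 + 30 + 7 + 55 = 187
RR1 = 55 / 187 = 0.2941

29.4%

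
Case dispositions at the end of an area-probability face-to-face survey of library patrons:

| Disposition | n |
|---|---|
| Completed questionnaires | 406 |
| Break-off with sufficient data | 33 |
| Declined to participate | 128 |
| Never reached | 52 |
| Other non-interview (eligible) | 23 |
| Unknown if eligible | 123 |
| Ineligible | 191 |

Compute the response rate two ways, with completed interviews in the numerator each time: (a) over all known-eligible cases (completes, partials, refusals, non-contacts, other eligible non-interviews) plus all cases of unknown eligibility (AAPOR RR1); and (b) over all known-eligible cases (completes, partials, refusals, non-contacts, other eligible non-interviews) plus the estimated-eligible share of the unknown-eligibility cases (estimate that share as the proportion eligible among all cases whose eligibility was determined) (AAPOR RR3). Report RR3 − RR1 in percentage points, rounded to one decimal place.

Top = 406
Denom = 406 + 33 + 128 + 52 + 23 + 123 = 765
RR1 = 406 / 765 = 0.5307
Eligible (known) = 406 + 33 + 128 + 52 + 23 = 642
e = 642 / (642 + 191) = 642 / 833 = 0.7707
Eligible share of unknowns = 0.7707 × 123 = 94.80
Denom = 642 + 94.80 = 736.80
RR3 = 406 / 736.80 = 0.5510
Difference = 55.10 − 53.07 = 2.03 percentage points

2.0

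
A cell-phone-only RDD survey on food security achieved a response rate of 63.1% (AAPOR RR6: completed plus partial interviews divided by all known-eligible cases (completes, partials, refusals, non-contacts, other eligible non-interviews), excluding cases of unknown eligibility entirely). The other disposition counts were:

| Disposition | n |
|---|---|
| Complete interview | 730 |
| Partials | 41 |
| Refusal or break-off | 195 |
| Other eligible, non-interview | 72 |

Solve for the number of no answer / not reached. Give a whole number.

184

Top = 730 + 41 = 771
RR6 = 771 / D = 0.631
D = 771 / 0.631 = 1221.9
Rest of base = 1038
no answer / not reached = 1221.9 − 1038 ≈ 184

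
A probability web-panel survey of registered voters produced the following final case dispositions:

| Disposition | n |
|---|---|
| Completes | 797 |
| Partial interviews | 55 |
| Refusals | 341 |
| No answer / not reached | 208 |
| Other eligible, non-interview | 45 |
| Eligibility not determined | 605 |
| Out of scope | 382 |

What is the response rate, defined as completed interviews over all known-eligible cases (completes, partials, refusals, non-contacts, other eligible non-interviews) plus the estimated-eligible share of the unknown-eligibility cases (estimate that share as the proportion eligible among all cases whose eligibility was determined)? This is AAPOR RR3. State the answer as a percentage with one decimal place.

Top: 797
Known eligible: 797 + 55 + 341 + 208 + 45 = 1446
e = 1446 / (1446 + 382) = 1446 / 1828 = 0.7910
Estimated eligible among unknowns: 0.7910 × 605 = 478.56
Base: 1446 + 478.56 = 1924.56
RR3 = 797 / 1924.56 = 0.4141

41.4%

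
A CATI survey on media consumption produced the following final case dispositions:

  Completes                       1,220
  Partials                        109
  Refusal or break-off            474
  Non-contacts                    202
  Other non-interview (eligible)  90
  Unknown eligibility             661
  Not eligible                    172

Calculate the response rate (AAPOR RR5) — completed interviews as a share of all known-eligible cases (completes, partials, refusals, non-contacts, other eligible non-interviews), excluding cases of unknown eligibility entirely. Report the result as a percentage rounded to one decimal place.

Top: 1220
Base: 1220 + 109 + 474 + 202 + 90 = 2095
RR5 = 1220 / 2095 = 0.5823

58.2%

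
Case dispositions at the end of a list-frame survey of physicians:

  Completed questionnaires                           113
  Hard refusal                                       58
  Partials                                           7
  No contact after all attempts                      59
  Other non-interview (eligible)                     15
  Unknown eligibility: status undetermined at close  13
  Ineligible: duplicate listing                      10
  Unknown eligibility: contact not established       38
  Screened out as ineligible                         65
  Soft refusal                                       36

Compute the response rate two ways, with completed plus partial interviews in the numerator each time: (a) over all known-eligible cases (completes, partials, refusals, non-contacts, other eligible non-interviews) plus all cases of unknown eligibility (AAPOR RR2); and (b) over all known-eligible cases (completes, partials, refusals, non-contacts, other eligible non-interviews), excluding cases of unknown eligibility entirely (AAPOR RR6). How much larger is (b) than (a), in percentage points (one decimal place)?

6.3

Refused = 58 + 36 = 94
Eligibility not determined = 38 + 13 = 51
Ineligible = 65 + 10 = 75
Num → 113 + 7 = 120
Denom → 113 + 7 + 94 + 59 + 15 + 51 = 339
RR2 = 120 / 339 = 0.3540
Denom → 113 + 7 + 94 + 59 + 15 = 288
RR6 = 120 / 288 = 0.4167
Difference = 41.67 − 35.40 = 6.27 percentage points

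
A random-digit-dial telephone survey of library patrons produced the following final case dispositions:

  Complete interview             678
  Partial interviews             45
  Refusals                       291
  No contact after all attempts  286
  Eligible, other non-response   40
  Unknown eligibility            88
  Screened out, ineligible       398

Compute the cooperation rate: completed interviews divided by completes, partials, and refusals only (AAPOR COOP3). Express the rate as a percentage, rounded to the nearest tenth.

Top = 678
Base = 678 + 45 + 291 = 1014
COOP3 = 678 / 1014 = 0.6686

66.9%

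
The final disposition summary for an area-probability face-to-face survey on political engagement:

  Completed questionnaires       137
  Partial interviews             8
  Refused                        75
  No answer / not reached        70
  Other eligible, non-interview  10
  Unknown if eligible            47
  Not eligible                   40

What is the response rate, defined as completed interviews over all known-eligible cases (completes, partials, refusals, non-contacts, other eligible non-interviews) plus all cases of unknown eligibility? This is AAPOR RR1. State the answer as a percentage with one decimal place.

39.5%

Num = 137
Denominator = 137 + 8 + 75 + 70 + 10 + 47 = 347
RR1 = 137 / 347 = 0.3948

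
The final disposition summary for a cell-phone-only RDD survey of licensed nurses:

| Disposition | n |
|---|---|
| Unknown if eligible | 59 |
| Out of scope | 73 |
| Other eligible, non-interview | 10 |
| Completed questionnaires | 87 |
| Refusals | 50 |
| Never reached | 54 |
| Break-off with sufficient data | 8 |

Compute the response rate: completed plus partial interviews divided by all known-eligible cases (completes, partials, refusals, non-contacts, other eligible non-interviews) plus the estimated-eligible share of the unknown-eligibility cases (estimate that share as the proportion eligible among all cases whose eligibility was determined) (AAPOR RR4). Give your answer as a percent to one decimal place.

37.6%

Top = 87 + 8 = 95
Eligible (known) = 87 + 8 + 50 + 54 + 10 = 209
e = 209 / (209 + 73) = 209 / 282 = 0.7411
Eligible share of unknowns = 0.7411 × 59 = 43.72
Denom = 209 + 43.72 = 252.72
RR4 = 95 / 252.72 = 0.3759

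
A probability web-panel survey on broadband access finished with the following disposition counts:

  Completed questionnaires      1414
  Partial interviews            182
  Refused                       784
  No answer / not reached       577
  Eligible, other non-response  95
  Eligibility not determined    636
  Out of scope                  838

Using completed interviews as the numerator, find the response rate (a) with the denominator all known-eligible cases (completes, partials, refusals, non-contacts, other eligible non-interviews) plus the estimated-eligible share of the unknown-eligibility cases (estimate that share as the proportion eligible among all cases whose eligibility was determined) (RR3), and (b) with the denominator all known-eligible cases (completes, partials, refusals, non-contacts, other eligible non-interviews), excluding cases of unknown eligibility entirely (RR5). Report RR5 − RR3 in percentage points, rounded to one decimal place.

6.5

Top: 1414
Eligible (known): 1414 + 182 + 784 + 577 + 95 = 3052
e = 3052 / (3052 + 838) = 3052 / 3890 = 0.7846
e × U: 0.7846 × 636 = 499.01
Base: 3052 + 499.01 = 3551.01
RR3 = 1414 / 3551.01 = 0.3982
Base: 1414 + 182 + 784 + 577 + 95 = 3052
RR5 = 1414 / 3052 = 0.4633
Difference = 46.33 − 39.82 = 6.51 percentage points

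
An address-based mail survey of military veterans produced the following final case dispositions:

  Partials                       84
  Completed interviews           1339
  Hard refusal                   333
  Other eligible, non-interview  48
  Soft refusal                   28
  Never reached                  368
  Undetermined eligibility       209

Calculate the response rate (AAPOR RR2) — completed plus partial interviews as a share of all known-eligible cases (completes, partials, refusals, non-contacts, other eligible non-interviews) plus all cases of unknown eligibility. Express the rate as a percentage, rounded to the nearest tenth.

Declined to participate = 333 + 28 = 361
Num: 1339 + 84 = 1423
Denom: 1339 + 84 + 361 + 368 + 48 + 209 = 2409
RR2 = 1423 / 2409 = 0.5907

59.1%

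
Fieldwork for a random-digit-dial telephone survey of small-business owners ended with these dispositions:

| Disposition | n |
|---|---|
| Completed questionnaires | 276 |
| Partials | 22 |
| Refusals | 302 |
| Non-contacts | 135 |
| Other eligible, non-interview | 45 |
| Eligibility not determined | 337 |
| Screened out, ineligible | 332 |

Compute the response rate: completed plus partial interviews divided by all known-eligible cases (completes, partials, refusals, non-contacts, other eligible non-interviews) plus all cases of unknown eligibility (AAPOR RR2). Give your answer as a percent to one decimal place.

Num: 276 + 22 = 298
Denom: 276 + 22 + 302 + 135 + 45 + 337 = 1117
RR2 = 298 / 1117 = 0.2668

26.7%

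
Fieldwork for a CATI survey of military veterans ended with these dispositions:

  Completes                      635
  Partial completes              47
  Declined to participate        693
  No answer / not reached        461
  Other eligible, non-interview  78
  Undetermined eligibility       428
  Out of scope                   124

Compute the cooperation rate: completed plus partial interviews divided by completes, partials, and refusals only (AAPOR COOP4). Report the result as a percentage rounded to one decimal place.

49.6%

Num = 635 + 47 = 682
Denominator = 635 + 47 + 693 = 1375
COOP4 = 682 / 1375 = 0.4960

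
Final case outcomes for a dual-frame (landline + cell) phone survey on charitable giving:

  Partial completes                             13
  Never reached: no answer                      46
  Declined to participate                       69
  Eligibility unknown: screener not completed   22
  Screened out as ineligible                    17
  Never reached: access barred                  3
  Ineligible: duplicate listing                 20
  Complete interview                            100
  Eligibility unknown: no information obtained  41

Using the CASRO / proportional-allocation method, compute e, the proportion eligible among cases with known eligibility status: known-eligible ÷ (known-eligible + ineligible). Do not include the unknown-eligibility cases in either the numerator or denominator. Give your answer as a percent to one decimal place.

Non-contacts = 46 + 3 = 49
Eligibility not determined = 22 + 41 = 63
Not eligible = 17 + 20 = 37
Eligible (known) → 100 + 13 + 69 + 49 = 231
e = 231 / (231 + 37) = 231 / 268 = 0.8619

86.2%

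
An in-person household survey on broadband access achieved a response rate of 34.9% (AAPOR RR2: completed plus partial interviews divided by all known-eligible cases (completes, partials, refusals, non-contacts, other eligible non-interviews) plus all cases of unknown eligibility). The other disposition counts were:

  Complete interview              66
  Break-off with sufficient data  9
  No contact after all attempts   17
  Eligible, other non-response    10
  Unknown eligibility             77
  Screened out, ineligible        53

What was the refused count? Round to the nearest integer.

Numerator = 66 + 9 = 75
RR2 = 75 / D = 0.349
D = 75 / 0.349 = 214.9
Other denominator terms total 179
refused = 214.9 − 179 ≈ 36

36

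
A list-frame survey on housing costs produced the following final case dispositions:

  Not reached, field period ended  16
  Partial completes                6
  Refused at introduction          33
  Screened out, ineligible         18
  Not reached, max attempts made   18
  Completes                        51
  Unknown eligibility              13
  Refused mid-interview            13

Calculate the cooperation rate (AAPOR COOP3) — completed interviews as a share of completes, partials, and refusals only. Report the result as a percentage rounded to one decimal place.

Refusal or break-off = 33 + 13 = 46
No contact after all attempts = 16 + 18 = 34
Numerator: 51
Base: 51 + 6 + 46 = 103
COOP3 = 51 / 103 = 0.4951

49.5%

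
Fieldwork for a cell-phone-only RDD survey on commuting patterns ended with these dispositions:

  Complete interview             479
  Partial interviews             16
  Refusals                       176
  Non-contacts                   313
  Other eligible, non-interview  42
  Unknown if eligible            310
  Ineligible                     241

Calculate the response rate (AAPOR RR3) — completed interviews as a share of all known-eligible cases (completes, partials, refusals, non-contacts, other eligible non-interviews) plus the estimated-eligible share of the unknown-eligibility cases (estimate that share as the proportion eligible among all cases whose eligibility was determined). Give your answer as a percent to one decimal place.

37.5%

Num → 479
Determined eligible → 479 + 16 + 176 + 313 + 42 = 1026
e = 1026 / (1026 + 241) = 1026 / 1267 = 0.8098
e × U → 0.8098 × 310 = 251.04
Denom → 1026 + 251.04 = 1277.04
RR3 = 479 / 1277.04 = 0.3751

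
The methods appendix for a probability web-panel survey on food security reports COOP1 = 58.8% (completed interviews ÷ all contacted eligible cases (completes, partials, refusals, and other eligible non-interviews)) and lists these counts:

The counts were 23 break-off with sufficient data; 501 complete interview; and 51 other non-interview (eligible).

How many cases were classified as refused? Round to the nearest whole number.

277

COOP1 = 501 / D = 0.588
D = 501 / 0.588 = 852.0
Rest of base = 575
refused = 852.0 − 575 ≈ 277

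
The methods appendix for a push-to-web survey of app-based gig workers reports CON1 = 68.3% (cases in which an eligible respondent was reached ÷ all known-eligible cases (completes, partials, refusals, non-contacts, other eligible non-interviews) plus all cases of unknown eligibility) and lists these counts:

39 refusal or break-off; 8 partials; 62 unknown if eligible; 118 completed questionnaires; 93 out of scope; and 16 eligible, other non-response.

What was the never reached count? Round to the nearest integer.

22

Top → 118 + 8 + 39 + 16 = 181
CON1 = 181 / D = 0.683
D = 181 / 0.683 = 265.0
Remaining denominator categories sum to 243
never reached = 265.0 − 243 ≈ 22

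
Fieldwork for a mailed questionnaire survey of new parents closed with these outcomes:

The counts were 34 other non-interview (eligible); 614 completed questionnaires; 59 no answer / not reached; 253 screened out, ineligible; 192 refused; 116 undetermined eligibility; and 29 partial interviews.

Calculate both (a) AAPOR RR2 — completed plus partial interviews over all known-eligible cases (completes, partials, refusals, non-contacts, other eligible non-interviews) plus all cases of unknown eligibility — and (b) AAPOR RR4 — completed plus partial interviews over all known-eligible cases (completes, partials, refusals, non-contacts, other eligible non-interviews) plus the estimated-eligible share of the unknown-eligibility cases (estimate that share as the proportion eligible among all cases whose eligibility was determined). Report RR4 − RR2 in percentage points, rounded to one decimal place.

1.5

Top = 614 + 29 = 643
Denominator = 614 + 29 + 192 + 59 + 34 + 116 = 1044
RR2 = 643 / 1044 = 0.6159
Determined eligible = 614 + 29 + 192 + 59 + 34 = 928
e = 928 / (928 + 253) = 928 / 1181 = 0.7858
Eligible share of unknowns = 0.7858 × 116 = 91.15
Denominator = 928 + 91.15 = 1019.15
RR4 = 643 / 1019.15 = 0.6309
Difference = 63.09 − 61.59 = 1.50 percentage points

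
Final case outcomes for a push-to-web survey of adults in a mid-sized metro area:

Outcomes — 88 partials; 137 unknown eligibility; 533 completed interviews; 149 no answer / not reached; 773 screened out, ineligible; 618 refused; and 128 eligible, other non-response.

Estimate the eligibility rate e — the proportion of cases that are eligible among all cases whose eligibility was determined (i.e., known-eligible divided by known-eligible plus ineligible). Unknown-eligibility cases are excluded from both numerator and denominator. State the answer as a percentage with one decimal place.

Eligible (known) = 533 + 88 + 618 + 149 + 128 = 1516
e = 1516 / (1516 + 773) = 1516 / 2289 = 0.6623

66.2%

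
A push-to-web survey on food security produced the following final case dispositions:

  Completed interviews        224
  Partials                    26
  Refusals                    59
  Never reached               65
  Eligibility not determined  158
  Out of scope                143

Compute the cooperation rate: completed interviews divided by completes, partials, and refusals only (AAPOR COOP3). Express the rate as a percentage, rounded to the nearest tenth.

Top → 224
Denom → 224 + 26 + 59 = 309
COOP3 = 224 / 309 = 0.7249

72.5%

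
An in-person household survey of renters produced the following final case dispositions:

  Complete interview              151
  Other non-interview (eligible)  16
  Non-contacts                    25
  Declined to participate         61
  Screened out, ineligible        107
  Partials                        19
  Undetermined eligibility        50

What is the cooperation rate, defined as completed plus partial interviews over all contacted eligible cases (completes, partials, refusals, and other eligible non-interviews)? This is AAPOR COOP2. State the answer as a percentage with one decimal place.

68.8%

Num = 151 + 19 = 170
Denominator = 151 + 19 + 61 + 16 = 247
COOP2 = 170 / 247 = 0.6883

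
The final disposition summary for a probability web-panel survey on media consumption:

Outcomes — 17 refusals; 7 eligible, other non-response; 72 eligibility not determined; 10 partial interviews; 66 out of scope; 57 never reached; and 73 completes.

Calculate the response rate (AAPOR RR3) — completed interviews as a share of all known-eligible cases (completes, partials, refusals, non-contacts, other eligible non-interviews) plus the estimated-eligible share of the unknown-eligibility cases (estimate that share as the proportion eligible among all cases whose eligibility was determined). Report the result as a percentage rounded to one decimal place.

Numerator → 73
Determined eligible → 73 + 10 + 17 + 57 + 7 = 164
e = 164 / (164 + 66) = 164 / 230 = 0.7130
Estimated eligible among unknowns → 0.7130 × 72 = 51.34
Denominator → 164 + 51.34 = 215.34
RR3 = 73 / 215.34 = 0.3390

33.9%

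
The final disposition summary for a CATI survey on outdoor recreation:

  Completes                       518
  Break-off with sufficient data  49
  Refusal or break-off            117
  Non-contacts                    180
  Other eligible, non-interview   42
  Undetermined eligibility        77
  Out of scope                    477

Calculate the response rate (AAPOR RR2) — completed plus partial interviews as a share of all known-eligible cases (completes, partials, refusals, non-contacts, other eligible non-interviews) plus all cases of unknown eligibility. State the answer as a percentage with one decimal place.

Numerator → 518 + 49 = 567
Denominator → 518 + 49 + 117 + 180 + 42 + 77 = 983
RR2 = 567 / 983 = 0.5768

57.7%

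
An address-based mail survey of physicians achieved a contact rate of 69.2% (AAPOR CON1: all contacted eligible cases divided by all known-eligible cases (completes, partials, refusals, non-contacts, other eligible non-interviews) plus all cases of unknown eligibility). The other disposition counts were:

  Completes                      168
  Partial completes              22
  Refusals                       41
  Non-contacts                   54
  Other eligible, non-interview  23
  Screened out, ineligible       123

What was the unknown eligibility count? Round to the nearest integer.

59

Numerator → 168 + 22 + 41 + 23 = 254
CON1 = 254 / D = 0.692
D = 254 / 0.692 = 367.1
Rest of base = 308
unknown eligibility = 367.1 − 308 ≈ 59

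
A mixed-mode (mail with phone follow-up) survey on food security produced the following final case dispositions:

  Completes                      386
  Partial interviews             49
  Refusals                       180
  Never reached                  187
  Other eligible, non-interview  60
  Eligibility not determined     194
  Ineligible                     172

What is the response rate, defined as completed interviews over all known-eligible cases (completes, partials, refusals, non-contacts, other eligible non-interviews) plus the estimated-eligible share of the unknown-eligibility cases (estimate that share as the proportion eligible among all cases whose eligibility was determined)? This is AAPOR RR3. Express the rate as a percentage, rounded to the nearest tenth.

37.7%

Numerator: 386
Determined eligible: 386 + 49 + 180 + 187 + 60 = 862
e = 862 / (862 + 172) = 862 / 1034 = 0.8337
Estimated eligible among unknowns: 0.8337 × 194 = 161.74
Denominator: 862 + 161.74 = 1023.74
RR3 = 386 / 1023.74 = 0.3770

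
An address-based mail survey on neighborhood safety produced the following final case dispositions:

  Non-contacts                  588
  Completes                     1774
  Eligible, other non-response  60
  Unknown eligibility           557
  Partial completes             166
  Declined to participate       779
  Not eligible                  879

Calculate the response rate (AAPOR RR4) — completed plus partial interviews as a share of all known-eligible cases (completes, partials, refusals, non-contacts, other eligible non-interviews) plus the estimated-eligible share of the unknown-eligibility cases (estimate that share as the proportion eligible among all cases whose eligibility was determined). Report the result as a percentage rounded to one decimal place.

50.9%

Num → 1774 + 166 = 1940
Eligible (known) → 1774 + 166 + 779 + 588 + 60 = 3367
e = 3367 / (3367 + 879) = 3367 / 4246 = 0.7930
Estimated eligible among unknowns → 0.7930 × 557 = 441.70
Base → 3367 + 441.70 = 3808.70
RR4 = 1940 / 3808.70 = 0.5094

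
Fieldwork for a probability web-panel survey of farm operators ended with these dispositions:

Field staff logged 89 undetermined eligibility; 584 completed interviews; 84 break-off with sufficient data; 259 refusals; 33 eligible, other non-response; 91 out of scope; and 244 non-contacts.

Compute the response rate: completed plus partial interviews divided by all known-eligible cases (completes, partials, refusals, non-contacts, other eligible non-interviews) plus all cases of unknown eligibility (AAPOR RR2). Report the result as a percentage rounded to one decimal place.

Numerator = 584 + 84 = 668
Denominator = 584 + 84 + 259 + 244 + 33 + 89 = 1293
RR2 = 668 / 1293 = 0.5166

51.7%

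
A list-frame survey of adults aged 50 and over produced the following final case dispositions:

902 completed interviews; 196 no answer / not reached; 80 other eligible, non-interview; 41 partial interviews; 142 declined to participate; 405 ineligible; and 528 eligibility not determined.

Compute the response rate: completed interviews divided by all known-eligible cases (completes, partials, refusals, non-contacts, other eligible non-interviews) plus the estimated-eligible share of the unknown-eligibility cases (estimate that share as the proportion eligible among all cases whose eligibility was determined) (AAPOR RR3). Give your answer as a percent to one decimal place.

51.0%

Top → 902
Known eligible → 902 + 41 + 142 + 196 + 80 = 1361
e = 1361 / (1361 + 405) = 1361 / 1766 = 0.7707
e × U → 0.7707 × 528 = 406.93
Denominator → 1361 + 406.93 = 1767.93
RR3 = 902 / 1767.93 = 0.5102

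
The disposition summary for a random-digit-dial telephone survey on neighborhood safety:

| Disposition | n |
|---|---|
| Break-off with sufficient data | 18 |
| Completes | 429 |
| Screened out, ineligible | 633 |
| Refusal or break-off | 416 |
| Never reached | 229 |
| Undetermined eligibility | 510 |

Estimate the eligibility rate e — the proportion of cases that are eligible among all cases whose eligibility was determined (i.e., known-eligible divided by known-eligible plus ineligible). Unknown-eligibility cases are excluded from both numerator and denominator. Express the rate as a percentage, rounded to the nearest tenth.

63.3%

Eligible (known): 429 + 18 + 416 + 229 = 1092
e = 1092 / (1092 + 633) = 1092 / 1725 = 0.6330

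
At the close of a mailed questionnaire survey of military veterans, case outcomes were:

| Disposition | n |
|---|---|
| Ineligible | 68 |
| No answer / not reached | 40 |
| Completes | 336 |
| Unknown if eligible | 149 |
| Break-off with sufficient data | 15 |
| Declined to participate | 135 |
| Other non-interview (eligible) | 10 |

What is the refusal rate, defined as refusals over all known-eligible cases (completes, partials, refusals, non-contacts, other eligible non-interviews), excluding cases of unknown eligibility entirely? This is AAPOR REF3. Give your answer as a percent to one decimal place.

Numerator: 135
Denom: 336 + 15 + 135 + 40 + 10 = 536
REF3 = 135 / 536 = 0.2519

25.2%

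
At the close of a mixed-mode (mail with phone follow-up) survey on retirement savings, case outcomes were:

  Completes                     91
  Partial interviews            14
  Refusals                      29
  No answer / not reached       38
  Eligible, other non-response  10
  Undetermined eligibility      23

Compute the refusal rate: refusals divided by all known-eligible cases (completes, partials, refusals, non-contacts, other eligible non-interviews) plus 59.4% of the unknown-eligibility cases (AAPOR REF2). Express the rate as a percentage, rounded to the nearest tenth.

Num = 29
Eligible (known) = 91 + 14 + 29 + 38 + 10 = 182
Estimated eligible among unknowns = 0.5940 × 23 = 13.66
Denom = 182 + 13.66 = 195.66
REF2 = 29 / 195.66 = 0.1482

14.8%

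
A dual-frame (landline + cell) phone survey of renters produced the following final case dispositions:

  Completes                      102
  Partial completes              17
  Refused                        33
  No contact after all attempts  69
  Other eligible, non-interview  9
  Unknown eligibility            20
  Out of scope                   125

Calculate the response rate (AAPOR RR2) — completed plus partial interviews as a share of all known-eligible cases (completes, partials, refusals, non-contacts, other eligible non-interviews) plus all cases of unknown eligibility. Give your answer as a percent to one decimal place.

47.6%

Top → 102 + 17 = 119
Denom → 102 + 17 + 33 + 69 + 9 + 20 = 250
RR2 = 119 / 250 = 0.4760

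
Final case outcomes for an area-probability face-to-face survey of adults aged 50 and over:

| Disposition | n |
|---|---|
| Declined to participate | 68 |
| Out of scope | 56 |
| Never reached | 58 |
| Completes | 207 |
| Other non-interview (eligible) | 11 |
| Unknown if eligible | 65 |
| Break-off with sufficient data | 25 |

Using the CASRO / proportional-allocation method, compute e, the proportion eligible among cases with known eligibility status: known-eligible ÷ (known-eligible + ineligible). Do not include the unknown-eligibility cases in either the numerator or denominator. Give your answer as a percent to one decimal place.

Determined eligible: 207 + 25 + 68 + 58 + 11 = 369
e = 369 / (369 + 56) = 369 / 425 = 0.8682

86.8%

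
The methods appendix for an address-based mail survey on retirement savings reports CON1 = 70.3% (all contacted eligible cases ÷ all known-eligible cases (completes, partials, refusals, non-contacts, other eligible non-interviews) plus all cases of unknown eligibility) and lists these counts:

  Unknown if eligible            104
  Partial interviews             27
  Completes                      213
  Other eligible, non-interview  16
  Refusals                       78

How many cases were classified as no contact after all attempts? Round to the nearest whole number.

Top = 213 + 27 + 78 + 16 = 334
CON1 = 334 / D = 0.703
D = 334 / 0.703 = 475.1
Other denominator terms total 438
no contact after all attempts = 475.1 − 438 ≈ 37

37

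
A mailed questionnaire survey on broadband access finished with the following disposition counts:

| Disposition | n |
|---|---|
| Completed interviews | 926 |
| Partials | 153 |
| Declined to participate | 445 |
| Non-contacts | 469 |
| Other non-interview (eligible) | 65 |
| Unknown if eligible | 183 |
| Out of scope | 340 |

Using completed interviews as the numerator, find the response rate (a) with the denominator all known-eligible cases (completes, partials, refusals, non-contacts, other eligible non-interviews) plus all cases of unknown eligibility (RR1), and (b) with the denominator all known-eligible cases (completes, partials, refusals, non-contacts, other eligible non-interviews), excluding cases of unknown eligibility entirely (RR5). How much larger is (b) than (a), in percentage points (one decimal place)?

Num → 926
Denom → 926 + 153 + 445 + 469 + 65 + 183 = 2241
RR1 = 926 / 2241 = 0.4132
Denom → 926 + 153 + 445 + 469 + 65 = 2058
RR5 = 926 / 2058 = 0.4500
Difference = 45.00 − 41.32 = 3.68 percentage points

3.7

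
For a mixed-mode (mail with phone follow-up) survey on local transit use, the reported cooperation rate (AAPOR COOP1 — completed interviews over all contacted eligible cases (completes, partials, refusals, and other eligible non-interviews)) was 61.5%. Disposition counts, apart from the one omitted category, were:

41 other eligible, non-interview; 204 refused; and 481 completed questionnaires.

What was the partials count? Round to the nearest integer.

COOP1 = 481 / D = 0.615
D = 481 / 0.615 = 782.1
Other denominator terms total 726
partials = 782.1 − 726 ≈ 56

56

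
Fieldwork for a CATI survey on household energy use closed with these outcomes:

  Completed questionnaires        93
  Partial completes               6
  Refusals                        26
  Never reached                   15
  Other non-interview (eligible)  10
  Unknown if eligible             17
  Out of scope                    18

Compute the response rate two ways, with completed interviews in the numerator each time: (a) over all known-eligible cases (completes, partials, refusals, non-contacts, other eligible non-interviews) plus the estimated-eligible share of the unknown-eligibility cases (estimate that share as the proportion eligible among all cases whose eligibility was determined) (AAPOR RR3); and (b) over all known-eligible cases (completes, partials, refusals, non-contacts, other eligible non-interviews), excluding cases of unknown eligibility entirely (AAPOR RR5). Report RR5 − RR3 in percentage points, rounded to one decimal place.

Num = 93
Determined eligible = 93 + 6 + 26 + 15 + 10 = 150
e = 150 / (150 + 18) = 150 / 168 = 0.8929
e × U = 0.8929 × 17 = 15.18
Base = 150 + 15.18 = 165.18
RR3 = 93 / 165.18 = 0.5630
Base = 93 + 6 + 26 + 15 + 10 = 150
RR5 = 93 / 150 = 0.6200
Difference = 62.00 − 56.30 = 5.70 percentage points

5.7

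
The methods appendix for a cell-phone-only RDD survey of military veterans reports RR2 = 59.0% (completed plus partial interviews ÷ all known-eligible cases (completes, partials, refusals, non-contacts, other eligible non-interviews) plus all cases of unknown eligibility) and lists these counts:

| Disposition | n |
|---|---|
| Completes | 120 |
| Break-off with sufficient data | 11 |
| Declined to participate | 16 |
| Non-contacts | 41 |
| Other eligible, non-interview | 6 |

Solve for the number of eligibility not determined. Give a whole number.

Num → 120 + 11 = 131
RR2 = 131 / D = 0.590
D = 131 / 0.590 = 222.0
Rest of base = 194
eligibility not determined = 222.0 − 194 ≈ 28

28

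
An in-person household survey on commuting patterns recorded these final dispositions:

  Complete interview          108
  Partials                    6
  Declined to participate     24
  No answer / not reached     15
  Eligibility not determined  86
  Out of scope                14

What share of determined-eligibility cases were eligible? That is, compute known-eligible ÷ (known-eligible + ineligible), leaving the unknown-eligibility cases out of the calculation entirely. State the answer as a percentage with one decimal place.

Known eligible → 108 + 6 + 24 + 15 = 153
e = 153 / (153 + 14) = 153 / 167 = 0.9162

91.6%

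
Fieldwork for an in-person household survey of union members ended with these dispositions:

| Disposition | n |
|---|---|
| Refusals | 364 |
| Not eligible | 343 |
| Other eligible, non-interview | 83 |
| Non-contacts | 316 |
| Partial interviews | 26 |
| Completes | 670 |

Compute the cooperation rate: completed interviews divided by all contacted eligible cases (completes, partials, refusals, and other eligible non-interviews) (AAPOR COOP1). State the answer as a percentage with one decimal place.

58.6%

Num = 670
Denominator = 670 + 26 + 364 + 83 = 1143
COOP1 = 670 / 1143 = 0.5862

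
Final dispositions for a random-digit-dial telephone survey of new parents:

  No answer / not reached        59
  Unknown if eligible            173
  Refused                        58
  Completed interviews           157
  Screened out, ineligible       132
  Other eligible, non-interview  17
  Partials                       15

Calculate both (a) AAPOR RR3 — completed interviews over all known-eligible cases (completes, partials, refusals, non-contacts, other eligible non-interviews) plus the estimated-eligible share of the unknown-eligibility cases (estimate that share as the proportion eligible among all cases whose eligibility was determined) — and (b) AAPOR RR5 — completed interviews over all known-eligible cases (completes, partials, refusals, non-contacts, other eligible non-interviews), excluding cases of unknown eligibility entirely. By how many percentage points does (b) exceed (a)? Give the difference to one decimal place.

14.5

Num = 157
Known eligible = 157 + 15 + 58 + 59 + 17 = 306
e = 306 / (306 + 132) = 306 / 438 = 0.6986
Estimated eligible among unknowns = 0.6986 × 173 = 120.86
Base = 306 + 120.86 = 426.86
RR3 = 157 / 426.86 = 0.3678
Base = 157 + 15 + 58 + 59 + 17 = 306
RR5 = 157 / 306 = 0.5131
Difference = 51.31 − 36.78 = 14.53 percentage points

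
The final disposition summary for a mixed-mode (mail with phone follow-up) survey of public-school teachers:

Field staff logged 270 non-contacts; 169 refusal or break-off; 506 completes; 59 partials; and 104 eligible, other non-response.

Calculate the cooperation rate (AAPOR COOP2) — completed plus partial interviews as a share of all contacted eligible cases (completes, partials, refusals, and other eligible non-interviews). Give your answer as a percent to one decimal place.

67.4%

Numerator = 506 + 59 = 565
Denom = 506 + 59 + 169 + 104 = 838
COOP2 = 565 / 838 = 0.6742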